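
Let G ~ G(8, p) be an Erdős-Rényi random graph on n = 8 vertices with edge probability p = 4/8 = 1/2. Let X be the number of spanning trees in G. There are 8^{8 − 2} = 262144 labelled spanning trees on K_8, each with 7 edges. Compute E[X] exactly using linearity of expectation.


K_8 has 8^{8 − 2} = 262144 labelled spanning trees.
For each such spanning tree H, let X_H = 1 if all 7 edges of H are present in G. Then P[X_H = 1] = p^{7} = (1/2)^{7} = 1/128.
By linearity of expectation: E[X] = Σ_H E[X_H] = 262144 · p^{7} = 262144 · 1/128 = 2048.
Numerically: E[X] ≈ 2.05e+03.

E[X] = 262144 · (1/2)^{7} = 2048 ≈ 2.05e+03.


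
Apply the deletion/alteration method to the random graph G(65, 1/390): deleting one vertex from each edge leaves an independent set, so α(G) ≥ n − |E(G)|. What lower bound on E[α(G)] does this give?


E[|E(G)|] = C(65, 2)·p = 2080 · (1/390) = 16/3.
E[α(G)] ≥ n − E[|E(G)|] = 65 − 16/3 = 179/3.
Numerically: ≈ 59.667.
(This is only a lower bound; the true E[α(G)] may be larger.)

E[α(G)] ≥ 179/3 ≈ 59.667.


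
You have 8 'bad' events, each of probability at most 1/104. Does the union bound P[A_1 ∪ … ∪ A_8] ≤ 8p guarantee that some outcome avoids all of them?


Union bound: P[∪_{i=1}^{8} A_i] ≤ Σ_i P[A_i] ≤ 8·p = 8·(1/104) = 1/13.
Numerically: 1/13 ≈ 0.076923.
Is 1/13 < 1? YES.
Since P[∪ A_i] ≤ 1/13 < 1, the complement has P[∩ A_i^c] ≥ 1 − 1/13 = 12/13 > 0, so some outcome avoids every A_i.

8·p = 1/13 ≈ 0.076923; existence CERTIFIED by the union bound.


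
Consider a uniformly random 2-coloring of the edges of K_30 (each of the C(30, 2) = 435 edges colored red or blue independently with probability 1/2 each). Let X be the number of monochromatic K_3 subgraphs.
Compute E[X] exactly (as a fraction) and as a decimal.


Let X = Σ_S X_S over the C(30, 3) = 4060 subsets S of size 3, where X_S = 1 if the K_3 on S is monochromatic.
For a fixed S, the K_3 on S has C(3, 2) = 3 edges. P[all 3 edges red] = (1/2)^3, and likewise for blue, so P[monochromatic] = 2·(1/2)^3 = 2^{1 − 3} = 1/4.
By linearity of expectation: E[X] = C(30, 3) · 2^{1 − 3} = 4060 · 1/4 = 1015.
Numerically: E[X] ≈ 1015.000000.

E[X] = C(30,3)·2^(1−C(3,2)) = 1015 ≈ 1015.000000.


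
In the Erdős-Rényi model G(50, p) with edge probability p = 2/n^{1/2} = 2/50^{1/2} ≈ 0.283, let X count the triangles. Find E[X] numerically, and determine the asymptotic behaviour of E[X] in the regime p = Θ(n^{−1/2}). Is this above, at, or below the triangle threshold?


Number of potential triangles: C(50, 3) = 19600.
Each occurs with probability p³ ≈ (0.283)³ ≈ 2.26274e-02.
By linearity: E[X] = C(50, 3)·p³ ≈ 19600 · 2.26274e-02 ≈ 443.497.
Since α = 1/2 < 1, p = c/n^{1/2} ≫ 1/n is above the triangle threshold p ~ 1/n. Asymptotically E[X] ~ (c³/6)·n^{3(1−α)} = (2³/6)·n^{1.5} → ∞; triangles are abundant w.h.p.

E[X] ≈ 443.497; in regime p = Θ(1/n^{1/2}) E[X] diverges (above the triangle threshold p ~ 1/n).


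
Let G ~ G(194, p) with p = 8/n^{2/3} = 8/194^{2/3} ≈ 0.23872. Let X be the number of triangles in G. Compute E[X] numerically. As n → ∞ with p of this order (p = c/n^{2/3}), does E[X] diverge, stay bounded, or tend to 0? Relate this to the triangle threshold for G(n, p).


Number of potential triangles: C(194, 3) = 1198144.
Each occurs with probability p³ ≈ (0.23872)³ ≈ 1.3603996e-02.
By linearity: E[X] = C(194, 3)·p³ ≈ 1198144 · 1.3603996e-02 ≈ 16299.54639.
Since α = 2/3 < 1, p = c/n^{2/3} ≫ 1/n is above the triangle threshold p ~ 1/n. Asymptotically E[X] ~ (c³/6)·n^{3(1−α)} = (8³/6)·n^{1} → ∞; triangles are abundant w.h.p.

E[X] ≈ 16299.54639; in regime p = Θ(1/n^{2/3}) E[X] diverges (above the triangle threshold p ~ 1/n).


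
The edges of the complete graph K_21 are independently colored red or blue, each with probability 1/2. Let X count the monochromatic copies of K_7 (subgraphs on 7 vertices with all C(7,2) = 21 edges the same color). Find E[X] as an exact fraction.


Let X = Σ_S X_S over the C(21, 7) = 116280 subsets S of size 7, where X_S = 1 if the K_7 on S is monochromatic.
For a fixed S, the K_7 on S has C(7, 2) = 21 edges. P[all 21 edges red] = (1/2)^21, and likewise for blue, so P[monochromatic] = 2·(1/2)^21 = 2^{1 − 21} = 1/1048576.
Summing: E[X] = C(21, 7) · 2^{1 − 21} = 116280 · 1/1048576 = 14535/131072.
Numerically: E[X] ≈ 0.110893.

E[X] = C(21,7)·2^(1−C(7,2)) = 14535/131072 ≈ 0.110893.


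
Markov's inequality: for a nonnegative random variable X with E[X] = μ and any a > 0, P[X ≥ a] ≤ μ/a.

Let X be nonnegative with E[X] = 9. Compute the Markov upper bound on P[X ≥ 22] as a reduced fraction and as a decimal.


μ = E[X] = 9, a = 22.
Markov: P[X ≥ 22] ≤ μ/a = (9)/22 = 9/22.
Numerically: ≈ 0.409091.
(Since a = 22 > μ = 9.000000, the bound 9/22 is < 1 and informative.)

P[X ≥ 22] ≤ 9/22 ≈ 0.409091.


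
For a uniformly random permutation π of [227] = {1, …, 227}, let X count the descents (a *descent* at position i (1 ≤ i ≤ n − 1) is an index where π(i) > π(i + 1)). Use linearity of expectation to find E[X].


Write X = Σ X_I over i = 1, …, 226, with X_I the indicator of one descent.
There are 226 indicators.
For each fixed i, the pair (π(i), π(i+1)) is a uniformly random ordered pair of distinct values from {1, …, 227}; by symmetry P[π(i) > π(i+1)] = 1/2.
By linearity: E[X] = 226 · (1/2) = (227 − 1) · (1/2) = 113 ≈ 113.00000.

E[X] = 113 = 113.00000.


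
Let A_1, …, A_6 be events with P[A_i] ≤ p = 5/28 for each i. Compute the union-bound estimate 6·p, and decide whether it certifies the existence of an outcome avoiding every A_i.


Union bound: P[∪_{i=1}^{6} A_i] ≤ Σ_i P[A_i] ≤ 6·p = 6·(5/28) = 15/14.
Numerically: 15/14 ≈ 1.0714286.
Is 15/14 < 1? NO.
Since the bound 15/14 is ≥ 1, the union bound is uninformative here; it does NOT by itself certify existence.

6·p = 15/14 ≈ 1.0714286; existence NOT certified by the union bound.


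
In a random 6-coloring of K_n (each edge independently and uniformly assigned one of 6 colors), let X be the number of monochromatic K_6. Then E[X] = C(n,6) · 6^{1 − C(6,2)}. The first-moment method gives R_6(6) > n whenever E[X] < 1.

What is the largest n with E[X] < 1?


We need C(n, 6) · 6^{1 − 15} < 1, i.e. C(n, 6) < 6^{15 − 1} = 78364164096.
Check values of n near the boundary:
  n = 197: C(197, 6) = 75176946208; 75176946208 < 78364164096? YES
  n = 198: C(198, 6) = 77526225777; 77526225777 < 78364164096? YES
  n = 199: C(199, 6) = 79936367511; 79936367511 < 78364164096? NO
  n = 200: C(200, 6) = 82408626300; 82408626300 < 78364164096? NO
The largest n with C(n, 6) < 78364164096 is n = 198 (where E[X] = 25842075259/26121388032 ≈ 0.9893071). Hence R_6(6) > 198, i.e. R_6(6) ≥ 199.

Largest n = 198; hence R_6(6) > 198.


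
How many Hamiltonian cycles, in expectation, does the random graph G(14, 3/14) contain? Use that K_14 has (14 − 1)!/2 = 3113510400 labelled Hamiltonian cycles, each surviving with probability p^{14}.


K_14 has (14 − 1)!/2 = 3113510400 labelled Hamiltonian cycles.
For each such Hamiltonian cycle H, let X_H = 1 if all 14 edges of H are present in G. Then P[X_H = 1] = p^{14} = (3/14)^{14} = 4782969/11112006825558016.
By linearity of expectation: E[X] = Σ_H E[X_H] = 3113510400 · p^{14} = 3113510400 · 4782969/11112006825558016 = 4155084744525/3100448333024.
Numerically: E[X] ≈ 1.34.

E[X] = 3113510400 · (3/14)^{14} = 4155084744525/3100448333024 ≈ 1.34.


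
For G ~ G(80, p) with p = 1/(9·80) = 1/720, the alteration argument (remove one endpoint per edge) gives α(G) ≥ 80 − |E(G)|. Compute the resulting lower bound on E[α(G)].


E[|E(G)|] = C(80, 2)·p = 3160 · (1/720) = 79/18.
E[α(G)] ≥ n − E[|E(G)|] = 80 − 79/18 = 1361/18.
Numerically: ≈ 75.6111.
(This is only a lower bound; the true E[α(G)] may be larger.)

E[α(G)] ≥ 1361/18 ≈ 75.6111.


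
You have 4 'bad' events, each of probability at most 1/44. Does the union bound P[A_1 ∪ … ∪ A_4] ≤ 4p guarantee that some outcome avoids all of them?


Union bound: P[∪_{i=1}^{4} A_i] ≤ Σ_i P[A_i] ≤ 4·p = 4·(1/44) = 1/11.
Numerically: 1/11 ≈ 0.0909.
Is 1/11 < 1? YES.
Since P[∪ A_i] ≤ 1/11 < 1, the complement has P[∩ A_i^c] ≥ 1 − 1/11 = 10/11 > 0, so some outcome avoids every A_i.

4·p = 1/11 ≈ 0.0909; existence CERTIFIED by the union bound.


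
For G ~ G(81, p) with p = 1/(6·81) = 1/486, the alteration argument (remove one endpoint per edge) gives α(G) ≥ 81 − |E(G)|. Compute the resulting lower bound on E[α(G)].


E[|E(G)|] = C(81, 2)·p = 3240 · (1/486) = 20/3.
E[α(G)] ≥ n − E[|E(G)|] = 81 − 20/3 = 223/3.
Numerically: ≈ 74.33333.
(This is only a lower bound; the true E[α(G)] may be larger.)

E[α(G)] ≥ 223/3 ≈ 74.33333.


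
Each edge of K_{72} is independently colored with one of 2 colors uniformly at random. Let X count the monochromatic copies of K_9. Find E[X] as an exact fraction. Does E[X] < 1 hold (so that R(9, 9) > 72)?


E[X] = C(72, 9) · 2^{1 − 36} = 85113005120 · 2^{−35} = 85113005120/34359738368.
As a reduced fraction: E[X] = 1329890705/536870912 ≈ 2.4771.
Is E[X] < 1? NO.
Since E[X] ≥ 1, the first-moment bound is inconclusive at n = 72; it does NOT by itself certify R(9, 9) > 72.

E[X] = 1329890705/536870912 ≈ 2.4771; E[X] ≥ 1; first-moment method inconclusive here.


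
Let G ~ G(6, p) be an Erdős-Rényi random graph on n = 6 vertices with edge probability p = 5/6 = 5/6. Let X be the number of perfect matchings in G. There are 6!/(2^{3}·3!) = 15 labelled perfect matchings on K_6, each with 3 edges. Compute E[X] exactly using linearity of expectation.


K_6 has 6!/(2^{3}·3!) = 15 labelled perfect matchings.
For each such perfect matching H, let X_H = 1 if all 3 edges of H are present in G. Then P[X_H = 1] = p^{3} = (5/6)^{3} = 125/216.
By linearity of expectation: E[X] = Σ_H E[X_H] = 15 · p^{3} = 15 · 125/216 = 625/72.
Numerically: E[X] ≈ 8.6806.

E[X] = 15 · (5/6)^{3} = 625/72 ≈ 8.6806.


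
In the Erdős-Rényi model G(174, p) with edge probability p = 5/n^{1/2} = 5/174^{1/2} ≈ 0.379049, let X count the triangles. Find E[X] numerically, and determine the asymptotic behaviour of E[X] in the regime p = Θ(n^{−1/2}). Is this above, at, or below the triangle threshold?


Number of potential triangles: C(174, 3) = 862924.
Each occurs with probability p³ ≈ (0.379049)³ ≈ 5.44610663e-02.
By linearity: E[X] = C(174, 3)·p³ ≈ 862924 · 5.44610663e-02 ≈ 46995.761218.
Since α = 1/2 < 1, p = c/n^{1/2} ≫ 1/n is above the triangle threshold p ~ 1/n. Asymptotically E[X] ~ (c³/6)·n^{3(1−α)} = (5³/6)·n^{1.5} → ∞; triangles are abundant w.h.p.

E[X] ≈ 46995.761218; in regime p = Θ(1/n^{1/2}) E[X] diverges (above the triangle threshold p ~ 1/n).


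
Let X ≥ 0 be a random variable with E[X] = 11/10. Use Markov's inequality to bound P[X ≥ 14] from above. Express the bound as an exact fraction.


μ = E[X] = 11/10, a = 14.
Markov: P[X ≥ 14] ≤ μ/a = (11/10)/14 = 11/140.
Numerically: ≈ 0.079.
(Since a = 14 > μ = 1.100, the bound 11/140 is < 1 and informative.)

P[X ≥ 14] ≤ 11/140 ≈ 0.079.


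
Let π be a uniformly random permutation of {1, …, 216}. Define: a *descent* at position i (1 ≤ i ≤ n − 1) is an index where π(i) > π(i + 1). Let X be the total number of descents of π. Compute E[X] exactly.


Write X = Σ X_I over i = 1, …, 215, with X_I the indicator of one descent.
There are 215 indicators.
For each fixed i, the pair (π(i), π(i+1)) is a uniformly random ordered pair of distinct values from {1, …, 216}; by symmetry P[π(i) > π(i+1)] = 1/2.
By linearity: E[X] = 215 · (1/2) = (216 − 1) · (1/2) = 215/2 ≈ 107.500.

E[X] = 215/2 = 107.500.


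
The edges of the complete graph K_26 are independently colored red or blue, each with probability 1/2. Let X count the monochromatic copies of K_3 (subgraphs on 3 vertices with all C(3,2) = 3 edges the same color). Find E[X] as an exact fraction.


Let X = Σ_S X_S over the C(26, 3) = 2600 subsets S of size 3, where X_S = 1 if the K_3 on S is monochromatic.
For a fixed S, the K_3 on S has C(3, 2) = 3 edges. P[all 3 edges red] = (1/2)^3, and likewise for blue, so P[monochromatic] = 2·(1/2)^3 = 2^{1 − 3} = 1/4.
By linearity of expectation: E[X] = C(26, 3) · 2^{1 − 3} = 2600 · 1/4 = 650.
Numerically: E[X] ≈ 650.000000.

E[X] = C(26,3)·2^(1−C(3,2)) = 650 ≈ 650.000000.


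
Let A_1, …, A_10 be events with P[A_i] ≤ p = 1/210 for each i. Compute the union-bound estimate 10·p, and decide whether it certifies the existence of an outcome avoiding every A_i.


Union bound: P[∪_{i=1}^{10} A_i] ≤ Σ_i P[A_i] ≤ 10·p = 10·(1/210) = 1/21.
Numerically: 1/21 ≈ 0.0476190.
Is 1/21 < 1? YES.
Since P[∪ A_i] ≤ 1/21 < 1, the complement has P[∩ A_i^c] ≥ 1 − 1/21 = 20/21 > 0, so some outcome avoids every A_i.

10·p = 1/21 ≈ 0.0476190; existence CERTIFIED by the union bound.


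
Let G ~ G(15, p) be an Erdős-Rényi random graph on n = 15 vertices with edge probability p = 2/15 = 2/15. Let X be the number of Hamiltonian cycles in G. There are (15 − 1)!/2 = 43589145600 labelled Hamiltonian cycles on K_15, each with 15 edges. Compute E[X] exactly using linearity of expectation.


K_15 has (15 − 1)!/2 = 43589145600 labelled Hamiltonian cycles.
For each such Hamiltonian cycle H, let X_H = 1 if all 15 edges of H are present in G. Then P[X_H = 1] = p^{15} = (2/15)^{15} = 32768/437893890380859375.
By linearity of expectation: E[X] = Σ_H E[X_H] = 43589145600 · p^{15} = 43589145600 · 32768/437893890380859375 = 235115905024/72081298828125.
Numerically: E[X] ≈ 0.0032618.

E[X] = 43589145600 · (2/15)^{15} = 235115905024/72081298828125 ≈ 0.0032618.


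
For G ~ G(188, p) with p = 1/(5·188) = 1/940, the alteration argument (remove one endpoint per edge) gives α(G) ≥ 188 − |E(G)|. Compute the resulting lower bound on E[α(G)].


E[|E(G)|] = C(188, 2)·p = 17578 · (1/940) = 187/10.
E[α(G)] ≥ n − E[|E(G)|] = 188 − 187/10 = 1693/10.
Numerically: ≈ 169.300.
(This is only a lower bound; the true E[α(G)] may be larger.)

E[α(G)] ≥ 1693/10 ≈ 169.300.


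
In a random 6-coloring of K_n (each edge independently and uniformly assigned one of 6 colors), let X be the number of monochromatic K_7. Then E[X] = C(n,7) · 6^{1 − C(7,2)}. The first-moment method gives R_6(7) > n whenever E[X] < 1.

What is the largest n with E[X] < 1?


We need C(n, 7) · 6^{1 − 21} < 1, i.e. C(n, 7) < 6^{21 − 1} = 3656158440062976.
Check values of n near the boundary:
  n = 562: C(562, 7) = 3384017972944752; 3384017972944752 < 3656158440062976? YES
  n = 563: C(563, 7) = 3426622515769596; 3426622515769596 < 3656158440062976? YES
  n = 564: C(564, 7) = 3469685994423792; 3469685994423792 < 3656158440062976? YES
  n = 565: C(565, 7) = 3513212521235560; 3513212521235560 < 3656158440062976? YES
  n = 566: C(566, 7) = 3557206237959440; 3557206237959440 < 3656158440062976? YES
  n = 567: C(567, 7) = 3601671315933933; 3601671315933933 < 3656158440062976? YES
  n = 568: C(568, 7) = 3646611956239704; 3646611956239704 < 3656158440062976? YES
  n = 569: C(569, 7) = 3692032389858348; 3692032389858348 < 3656158440062976? NO
  n = 570: C(570, 7) = 3737936877831720; 3737936877831720 < 3656158440062976? NO
  n = 571: C(571, 7) = 3784329711421830; 3784329711421830 < 3656158440062976? NO
The largest n with C(n, 7) < 3656158440062976 is n = 568 (where E[X] = 16882462760369/16926659444736 ≈ 0.9974). Hence R_6(7) > 568, i.e. R_6(7) ≥ 569.

Largest n = 568; hence R_6(7) > 568.


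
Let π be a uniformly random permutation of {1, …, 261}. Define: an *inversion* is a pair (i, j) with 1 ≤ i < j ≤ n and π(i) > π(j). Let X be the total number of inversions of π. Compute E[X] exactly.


Write X = Σ X_I over the C(261, 2) = 33930 pairs i < j, with X_I the indicator of one inversion.
There are 33930 indicators.
For each fixed pair i < j, the values π(i) and π(j) are two distinct elements of {1, …, 261} in uniformly random order; by symmetry P[π(i) > π(j)] = 1/2.
By linearity: E[X] = 33930 · (1/2) = C(261, 2) · (1/2) = 33930/2 = 16965 ≈ 16965.000000.

E[X] = 16965 = 16965.000000.


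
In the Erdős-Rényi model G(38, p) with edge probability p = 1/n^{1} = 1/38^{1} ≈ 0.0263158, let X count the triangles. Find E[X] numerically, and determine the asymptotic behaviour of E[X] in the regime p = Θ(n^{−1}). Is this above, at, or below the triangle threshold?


Number of potential triangles: C(38, 3) = 8436.
Each occurs with probability p³ ≈ (0.0263158)³ ≈ 1.82242309e-05.
By linearity: E[X] = C(38, 3)·p³ ≈ 8436 · 1.82242309e-05 ≈ 0.153740.
Here α = 1, so p = 1/n is exactly at the triangle threshold p ~ 1/n. Asymptotically E[X] → c³/6 = 1³/6 = 1/6 ≈ 0.166667, a bounded constant. In this regime the triangle count is asymptotically Poisson(c³/6).

E[X] ≈ 0.153740; in regime p = Θ(1/n^{1}) E[X] stays bounded (at the triangle threshold p ~ 1/n).


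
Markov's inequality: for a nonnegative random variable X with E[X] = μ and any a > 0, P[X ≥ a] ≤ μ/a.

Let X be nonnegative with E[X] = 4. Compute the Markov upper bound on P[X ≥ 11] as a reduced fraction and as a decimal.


μ = E[X] = 4, a = 11.
Markov: P[X ≥ 11] ≤ μ/a = (4)/11 = 4/11.
Numerically: ≈ 0.363636.
(Since a = 11 > μ = 4.000000, the bound 4/11 is < 1 and informative.)

P[X ≥ 11] ≤ 4/11 ≈ 0.363636.


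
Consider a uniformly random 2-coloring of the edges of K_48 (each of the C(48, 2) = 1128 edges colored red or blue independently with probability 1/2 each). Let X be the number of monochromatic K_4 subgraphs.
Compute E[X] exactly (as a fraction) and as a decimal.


Let X = Σ_S X_S over the C(48, 4) = 194580 subsets S of size 4, where X_S = 1 if the K_4 on S is monochromatic.
For a fixed S, the K_4 on S has C(4, 2) = 6 edges. P[all 6 edges red] = (1/2)^6, and likewise for blue, so P[monochromatic] = 2·(1/2)^6 = 2^{1 − 6} = 1/32.
By linearity of expectation: E[X] = C(48, 4) · 2^{1 − 6} = 194580 · 1/32 = 48645/8.
Numerically: E[X] ≈ 6080.625.

E[X] = C(48,4)·2^(1−C(4,2)) = 48645/8 ≈ 6080.625.


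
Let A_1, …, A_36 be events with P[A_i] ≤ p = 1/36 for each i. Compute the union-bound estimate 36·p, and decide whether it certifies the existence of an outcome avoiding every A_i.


Union bound: P[∪_{i=1}^{36} A_i] ≤ Σ_i P[A_i] ≤ 36·p = 36·(1/36) = 1.
Numerically: 1 ≈ 1.000.
Is 1 < 1? NO.
Since the bound 1 is ≥ 1, the union bound is uninformative here; it does NOT by itself certify existence.

36·p = 1 ≈ 1.000; existence NOT certified by the union bound.


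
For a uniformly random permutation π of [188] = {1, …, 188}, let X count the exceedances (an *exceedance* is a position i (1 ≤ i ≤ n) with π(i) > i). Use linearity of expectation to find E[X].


Write X = Σ_{i=1}^{188} X_i, where X_i = 1_{π(i) > i}.
For each fixed i, π(i) is uniform over {1, …, 188} (marginal of a uniform permutation), so P[π(i) > i] = (n − i)/n. Summing: Σ_{i=1}^{188} (n − i)/n = (0 + 1 + … + 187)/188 = 188(188 − 1)/(2·188) = (188 − 1)/2.
Hence E[X] = Σ_{i=1}^{188} (188 − i)/188 = 187/2 ≈ 93.50000.

E[X] = 187/2 = 93.50000.


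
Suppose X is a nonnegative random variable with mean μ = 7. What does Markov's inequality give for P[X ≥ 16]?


μ = E[X] = 7, a = 16.
Markov: P[X ≥ 16] ≤ μ/a = (7)/16 = 7/16.
Numerically: ≈ 0.438.
(Since a = 16 > μ = 7.000, the bound 7/16 is < 1 and informative.)

P[X ≥ 16] ≤ 7/16 ≈ 0.438.


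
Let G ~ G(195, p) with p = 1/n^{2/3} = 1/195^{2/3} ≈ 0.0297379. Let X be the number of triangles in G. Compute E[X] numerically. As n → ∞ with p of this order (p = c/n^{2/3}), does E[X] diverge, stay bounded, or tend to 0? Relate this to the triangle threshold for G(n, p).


Number of potential triangles: C(195, 3) = 1216865.
Each occurs with probability p³ ≈ (0.0297379)³ ≈ 2.62984878e-05.
By linearity: E[X] = C(195, 3)·p³ ≈ 1216865 · 2.62984878e-05 ≈ 32.001709.
Since α = 2/3 < 1, p = c/n^{2/3} ≫ 1/n is above the triangle threshold p ~ 1/n. Asymptotically E[X] ~ (c³/6)·n^{3(1−α)} = (1³/6)·n^{1} → ∞; triangles are abundant w.h.p.

E[X] ≈ 32.001709; in regime p = Θ(1/n^{2/3}) E[X] diverges (above the triangle threshold p ~ 1/n).


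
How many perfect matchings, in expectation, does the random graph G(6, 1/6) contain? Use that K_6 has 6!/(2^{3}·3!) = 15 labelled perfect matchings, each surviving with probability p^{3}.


K_6 has 6!/(2^{3}·3!) = 15 labelled perfect matchings.
For each such perfect matching H, let X_H = 1 if all 3 edges of H are present in G. Then P[X_H = 1] = p^{3} = (1/6)^{3} = 1/216.
By linearity: E[X] = Σ_H E[X_H] = 15 · p^{3} = 15 · 1/216 = 5/72.
Numerically: E[X] ≈ 0.0694.

E[X] = 15 · (1/6)^{3} = 5/72 ≈ 0.0694.


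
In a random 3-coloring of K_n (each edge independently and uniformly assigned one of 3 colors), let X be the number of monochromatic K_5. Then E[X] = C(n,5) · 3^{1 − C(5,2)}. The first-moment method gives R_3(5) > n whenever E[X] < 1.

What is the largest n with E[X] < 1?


We need C(n, 5) · 3^{1 − 10} < 1, i.e. C(n, 5) < 3^{10 − 1} = 19683.
Check values of n near the boundary:
  n = 17: C(17, 5) = 6188; 6188 < 19683? YES
  n = 18: C(18, 5) = 8568; 8568 < 19683? YES
  n = 19: C(19, 5) = 11628; 11628 < 19683? YES
  n = 20: C(20, 5) = 15504; 15504 < 19683? YES
  n = 21: C(21, 5) = 20349; 20349 < 19683? NO
  n = 22: C(22, 5) = 26334; 26334 < 19683? NO
  n = 23: C(23, 5) = 33649; 33649 < 19683? NO
The largest n with C(n, 5) < 19683 is n = 20 (where E[X] = 5168/6561 ≈ 0.787685). Hence R_3(5) > 20, i.e. R_3(5) ≥ 21.

Largest n = 20; hence R_3(5) > 20.


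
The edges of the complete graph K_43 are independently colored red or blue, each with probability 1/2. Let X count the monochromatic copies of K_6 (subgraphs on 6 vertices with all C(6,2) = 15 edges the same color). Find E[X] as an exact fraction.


Let X = Σ_S X_S over the C(43, 6) = 6096454 subsets S of size 6, where X_S = 1 if the K_6 on S is monochromatic.
For a fixed S, the K_6 on S has C(6, 2) = 15 edges. P[all 15 edges red] = (1/2)^15, and likewise for blue, so P[monochromatic] = 2·(1/2)^15 = 2^{1 − 15} = 1/16384.
Summing: E[X] = C(43, 6) · 2^{1 − 15} = 6096454 · 1/16384 = 3048227/8192.
Numerically: E[X] ≈ 372.098022.

E[X] = C(43,6)·2^(1−C(6,2)) = 3048227/8192 ≈ 372.098022.


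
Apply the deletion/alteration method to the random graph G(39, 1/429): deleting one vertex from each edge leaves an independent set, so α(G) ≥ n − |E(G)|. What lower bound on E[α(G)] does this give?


E[|E(G)|] = C(39, 2)·p = 741 · (1/429) = 19/11.
E[α(G)] ≥ n − E[|E(G)|] = 39 − 19/11 = 410/11.
Numerically: ≈ 37.2727.
(This is only a lower bound; the true E[α(G)] may be larger.)

E[α(G)] ≥ 410/11 ≈ 37.2727.


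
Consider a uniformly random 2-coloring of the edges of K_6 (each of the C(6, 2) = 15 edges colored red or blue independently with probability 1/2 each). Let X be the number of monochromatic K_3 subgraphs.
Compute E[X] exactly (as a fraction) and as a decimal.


Let X = Σ_S X_S over the C(6, 3) = 20 subsets S of size 3, where X_S = 1 if the K_3 on S is monochromatic.
For a fixed S, the K_3 on S has C(3, 2) = 3 edges. P[all 3 edges red] = (1/2)^3, and likewise for blue, so P[monochromatic] = 2·(1/2)^3 = 2^{1 − 3} = 1/4.
By linearity: E[X] = C(6, 3) · 2^{1 − 3} = 20 · 1/4 = 5.
Numerically: E[X] ≈ 5.00000.

E[X] = C(6,3)·2^(1−C(3,2)) = 5 ≈ 5.00000.


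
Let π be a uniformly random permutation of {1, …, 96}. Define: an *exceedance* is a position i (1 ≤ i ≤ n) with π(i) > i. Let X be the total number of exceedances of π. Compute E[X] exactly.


Write X = Σ_{i=1}^{96} X_i, where X_i = 1_{π(i) > i}.
For each fixed i, π(i) is uniform over {1, …, 96} (marginal of a uniform permutation), so P[π(i) > i] = (n − i)/n. Summing: Σ_{i=1}^{96} (n − i)/n = (0 + 1 + … + 95)/96 = 96(96 − 1)/(2·96) = (96 − 1)/2.
Hence E[X] = Σ_{i=1}^{96} (96 − i)/96 = 95/2 ≈ 47.500000.

E[X] = 95/2 = 47.500000.


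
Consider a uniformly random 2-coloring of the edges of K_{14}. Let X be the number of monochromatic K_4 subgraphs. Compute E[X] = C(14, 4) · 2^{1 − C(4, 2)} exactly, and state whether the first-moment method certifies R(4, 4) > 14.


E[X] = C(14, 4) · 2^{1 − 6} = 1001 · 2^{−5} = 1001/32.
As a reduced fraction: E[X] = 1001/32 ≈ 31.2812.
Is E[X] < 1? NO.
Since E[X] ≥ 1, the first-moment bound is inconclusive at n = 14; it does NOT by itself certify R(4, 4) > 14.

E[X] = 1001/32 ≈ 31.2812; E[X] ≥ 1; first-moment method inconclusive here.


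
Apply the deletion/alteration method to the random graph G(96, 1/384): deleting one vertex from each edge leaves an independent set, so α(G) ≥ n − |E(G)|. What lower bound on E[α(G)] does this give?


E[|E(G)|] = C(96, 2)·p = 4560 · (1/384) = 95/8.
E[α(G)] ≥ n − E[|E(G)|] = 96 − 95/8 = 673/8.
Numerically: ≈ 84.1250.
(This is only a lower bound; the true E[α(G)] may be larger.)

E[α(G)] ≥ 673/8 ≈ 84.1250.


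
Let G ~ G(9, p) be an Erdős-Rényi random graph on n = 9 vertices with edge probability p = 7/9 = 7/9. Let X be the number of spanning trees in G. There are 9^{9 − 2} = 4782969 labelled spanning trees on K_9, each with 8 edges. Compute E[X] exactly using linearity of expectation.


K_9 has 9^{9 − 2} = 4782969 labelled spanning trees.
For each such spanning tree H, let X_H = 1 if all 8 edges of H are present in G. Then P[X_H = 1] = p^{8} = (7/9)^{8} = 5764801/43046721.
By linearity: E[X] = Σ_H E[X_H] = 4782969 · p^{8} = 4782969 · 5764801/43046721 = 5764801/9.
Numerically: E[X] ≈ 640533.

E[X] = 4782969 · (7/9)^{8} = 5764801/9 ≈ 640533.


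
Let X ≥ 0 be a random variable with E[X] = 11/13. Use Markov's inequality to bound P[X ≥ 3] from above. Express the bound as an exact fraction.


μ = E[X] = 11/13, a = 3.
Markov: P[X ≥ 3] ≤ μ/a = (11/13)/3 = 11/39.
Numerically: ≈ 0.28205.
(Since a = 3 > μ = 0.84615, the bound 11/39 is < 1 and informative.)

P[X ≥ 3] ≤ 11/39 ≈ 0.28205.


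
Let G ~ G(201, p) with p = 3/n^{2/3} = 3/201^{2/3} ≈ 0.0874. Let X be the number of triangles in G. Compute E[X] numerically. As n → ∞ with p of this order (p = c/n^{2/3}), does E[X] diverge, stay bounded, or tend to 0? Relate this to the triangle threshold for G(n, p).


Number of potential triangles: C(201, 3) = 1333300.
Each occurs with probability p³ ≈ (0.0874)³ ≈ 6.68300e-04.
By linearity: E[X] = C(201, 3)·p³ ≈ 1333300 · 6.68300e-04 ≈ 891.045.
Since α = 2/3 < 1, p = c/n^{2/3} ≫ 1/n is above the triangle threshold p ~ 1/n. Asymptotically E[X] ~ (c³/6)·n^{3(1−α)} = (3³/6)·n^{1} → ∞; triangles are abundant w.h.p.

E[X] ≈ 891.045; in regime p = Θ(1/n^{2/3}) E[X] diverges (above the triangle threshold p ~ 1/n).


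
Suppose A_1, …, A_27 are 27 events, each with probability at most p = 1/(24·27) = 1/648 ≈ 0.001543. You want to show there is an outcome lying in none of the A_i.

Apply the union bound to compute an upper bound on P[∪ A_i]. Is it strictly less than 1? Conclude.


Union bound: P[∪_{i=1}^{27} A_i] ≤ Σ_i P[A_i] ≤ 27·p = 27·(1/648) = 1/24.
Numerically: 1/24 ≈ 0.041667.
Is 1/24 < 1? YES.
Since P[∪ A_i] ≤ 1/24 < 1, the complement has P[∩ A_i^c] ≥ 1 − 1/24 = 23/24 > 0, so some outcome avoids every A_i.

27·p = 1/24 ≈ 0.041667; existence CERTIFIED by the union bound.


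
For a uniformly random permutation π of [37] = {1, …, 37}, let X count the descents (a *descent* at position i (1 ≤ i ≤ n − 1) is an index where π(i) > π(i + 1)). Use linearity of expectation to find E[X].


Write X = Σ X_I over i = 1, …, 36, with X_I the indicator of one descent.
There are 36 indicators.
For each fixed i, the pair (π(i), π(i+1)) is a uniformly random ordered pair of distinct values from {1, …, 37}; by symmetry P[π(i) > π(i+1)] = 1/2.
By linearity: E[X] = 36 · (1/2) = (37 − 1) · (1/2) = 18 ≈ 18.000000.

E[X] = 18 = 18.000000.


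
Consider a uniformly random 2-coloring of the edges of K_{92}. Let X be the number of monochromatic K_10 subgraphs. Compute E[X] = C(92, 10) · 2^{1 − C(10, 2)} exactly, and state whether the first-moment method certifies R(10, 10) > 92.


E[X] = C(92, 10) · 2^{1 − 45} = 7210666060598 · 2^{−44} = 7210666060598/17592186044416.
As a reduced fraction: E[X] = 3605333030299/8796093022208 ≈ 0.409879.
Is E[X] < 1? YES.
Since E[X] < 1, there exists a 2-coloring of K_{92} with no monochromatic K_10; hence R(10, 10) > 92.

E[X] = 3605333030299/8796093022208 ≈ 0.409879; E[X] < 1, so R(10, 10) > 92.


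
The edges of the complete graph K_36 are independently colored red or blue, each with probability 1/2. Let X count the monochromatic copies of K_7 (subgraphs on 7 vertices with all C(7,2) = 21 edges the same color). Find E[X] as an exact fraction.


Let X = Σ_S X_S over the C(36, 7) = 8347680 subsets S of size 7, where X_S = 1 if the K_7 on S is monochromatic.
For a fixed S, the K_7 on S has C(7, 2) = 21 edges. P[all 21 edges red] = (1/2)^21, and likewise for blue, so P[monochromatic] = 2·(1/2)^21 = 2^{1 − 21} = 1/1048576.
Summing: E[X] = C(36, 7) · 2^{1 − 21} = 8347680 · 1/1048576 = 260865/32768.
Numerically: E[X] ≈ 7.96097.

E[X] = C(36,7)·2^(1−C(7,2)) = 260865/32768 ≈ 7.96097.


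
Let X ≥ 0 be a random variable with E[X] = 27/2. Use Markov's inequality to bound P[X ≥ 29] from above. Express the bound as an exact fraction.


μ = E[X] = 27/2, a = 29.
Markov: P[X ≥ 29] ≤ μ/a = (27/2)/29 = 27/58.
Numerically: ≈ 0.466.
(Since a = 29 > μ = 13.500, the bound 27/58 is < 1 and informative.)

P[X ≥ 29] ≤ 27/58 ≈ 0.466.


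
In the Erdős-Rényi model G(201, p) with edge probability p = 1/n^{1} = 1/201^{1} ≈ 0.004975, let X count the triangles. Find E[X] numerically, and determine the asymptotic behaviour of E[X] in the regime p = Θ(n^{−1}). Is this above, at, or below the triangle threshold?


Number of potential triangles: C(201, 3) = 1333300.
Each occurs with probability p³ ≈ (0.004975)³ ≈ 1.231436e-07.
By linearity: E[X] = C(201, 3)·p³ ≈ 1333300 · 1.231436e-07 ≈ 0.1642.
Here α = 1, so p = 1/n is exactly at the triangle threshold p ~ 1/n. Asymptotically E[X] → c³/6 = 1³/6 = 1/6 ≈ 0.1667, a bounded constant. In this regime the triangle count is asymptotically Poisson(c³/6).

E[X] ≈ 0.1642; in regime p = Θ(1/n^{1}) E[X] stays bounded (at the triangle threshold p ~ 1/n).


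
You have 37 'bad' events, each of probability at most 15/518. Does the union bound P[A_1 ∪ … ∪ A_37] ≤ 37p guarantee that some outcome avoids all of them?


Union bound: P[∪_{i=1}^{37} A_i] ≤ Σ_i P[A_i] ≤ 37·p = 37·(15/518) = 15/14.
Numerically: 15/14 ≈ 1.071429.
Is 15/14 < 1? NO.
Since the bound 15/14 is ≥ 1, the union bound is uninformative here; it does NOT by itself certify existence.

37·p = 15/14 ≈ 1.071429; existence NOT certified by the union bound.


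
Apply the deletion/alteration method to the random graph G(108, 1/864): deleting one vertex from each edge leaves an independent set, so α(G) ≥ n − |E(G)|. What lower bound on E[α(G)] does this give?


E[|E(G)|] = C(108, 2)·p = 5778 · (1/864) = 107/16.
E[α(G)] ≥ n − E[|E(G)|] = 108 − 107/16 = 1621/16.
Numerically: ≈ 101.312.
(This is only a lower bound; the true E[α(G)] may be larger.)

E[α(G)] ≥ 1621/16 ≈ 101.312.


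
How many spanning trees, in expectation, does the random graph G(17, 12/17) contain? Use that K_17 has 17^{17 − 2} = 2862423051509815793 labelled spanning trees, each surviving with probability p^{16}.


K_17 has 17^{17 − 2} = 2862423051509815793 labelled spanning trees.
For each such spanning tree H, let X_H = 1 if all 16 edges of H are present in G. Then P[X_H = 1] = p^{16} = (12/17)^{16} = 184884258895036416/48661191875666868481.
Summing the indicators: E[X] = Σ_H E[X_H] = 2862423051509815793 · p^{16} = 2862423051509815793 · 184884258895036416/48661191875666868481 = 184884258895036416/17.
Numerically: E[X] ≈ 1.08755e+16.

E[X] = 2862423051509815793 · (12/17)^{16} = 184884258895036416/17 ≈ 1.08755e+16.


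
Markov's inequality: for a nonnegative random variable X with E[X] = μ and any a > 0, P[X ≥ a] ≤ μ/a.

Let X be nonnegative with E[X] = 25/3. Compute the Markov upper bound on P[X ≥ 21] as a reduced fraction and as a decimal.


μ = E[X] = 25/3, a = 21.
Markov: P[X ≥ 21] ≤ μ/a = (25/3)/21 = 25/63.
Numerically: ≈ 0.39683.
(Since a = 21 > μ = 8.33333, the bound 25/63 is < 1 and informative.)

P[X ≥ 21] ≤ 25/63 ≈ 0.39683.


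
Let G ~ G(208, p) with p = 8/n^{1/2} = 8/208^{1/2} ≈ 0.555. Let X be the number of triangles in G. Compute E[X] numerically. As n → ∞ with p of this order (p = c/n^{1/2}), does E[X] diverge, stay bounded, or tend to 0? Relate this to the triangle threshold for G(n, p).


Number of potential triangles: C(208, 3) = 1478256.
Each occurs with probability p³ ≈ (0.555)³ ≈ 1.70677e-01.
By linearity: E[X] = C(208, 3)·p³ ≈ 1478256 · 1.70677e-01 ≈ 252304.275.
Since α = 1/2 < 1, p = c/n^{1/2} ≫ 1/n is above the triangle threshold p ~ 1/n. Asymptotically E[X] ~ (c³/6)·n^{3(1−α)} = (8³/6)·n^{1.5} → ∞; triangles are abundant w.h.p.

E[X] ≈ 252304.275; in regime p = Θ(1/n^{1/2}) E[X] diverges (above the triangle threshold p ~ 1/n).


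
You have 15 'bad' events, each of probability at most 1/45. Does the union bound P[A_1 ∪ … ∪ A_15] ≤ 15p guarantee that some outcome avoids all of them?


Union bound: P[∪_{i=1}^{15} A_i] ≤ Σ_i P[A_i] ≤ 15·p = 15·(1/45) = 1/3.
Numerically: 1/3 ≈ 0.3333333.
Is 1/3 < 1? YES.
Since P[∪ A_i] ≤ 1/3 < 1, the complement has P[∩ A_i^c] ≥ 1 − 1/3 = 2/3 > 0, so some outcome avoids every A_i.

15·p = 1/3 ≈ 0.3333333; existence CERTIFIED by the union bound.


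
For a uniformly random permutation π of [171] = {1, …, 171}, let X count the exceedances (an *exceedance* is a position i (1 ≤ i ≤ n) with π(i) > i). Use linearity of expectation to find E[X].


Write X = Σ_{i=1}^{171} X_i, where X_i = 1_{π(i) > i}.
For each fixed i, π(i) is uniform over {1, …, 171} (marginal of a uniform permutation), so P[π(i) > i] = (n − i)/n. Summing: Σ_{i=1}^{171} (n − i)/n = (0 + 1 + … + 170)/171 = 171(171 − 1)/(2·171) = (171 − 1)/2.
Hence E[X] = Σ_{i=1}^{171} (171 − i)/171 = 85 ≈ 85.000000.

E[X] = 85 = 85.000000.


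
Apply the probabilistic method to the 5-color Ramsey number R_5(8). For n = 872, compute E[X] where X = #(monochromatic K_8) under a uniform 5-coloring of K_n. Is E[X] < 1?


E[X] = C(872, 8) · 5^{1 − 28} = 8028343903111291045 · 5^{−27} = 8028343903111291045/7450580596923828125.
As a reduced fraction: E[X] = 1605668780622258209/1490116119384765625 ≈ 1.0775.
Is E[X] < 1? NO.
Since E[X] ≥ 1, the first-moment bound is inconclusive at n = 872; it does NOT by itself certify R_5(8) > 872.

E[X] = 1605668780622258209/1490116119384765625 ≈ 1.0775; E[X] ≥ 1; first-moment method inconclusive here.


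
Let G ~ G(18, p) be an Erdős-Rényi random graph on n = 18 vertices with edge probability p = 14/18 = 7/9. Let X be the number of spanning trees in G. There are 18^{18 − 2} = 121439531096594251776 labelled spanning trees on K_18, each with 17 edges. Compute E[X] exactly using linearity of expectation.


K_18 has 18^{18 − 2} = 121439531096594251776 labelled spanning trees.
For each such spanning tree H, let X_H = 1 if all 17 edges of H are present in G. Then P[X_H = 1] = p^{17} = (7/9)^{17} = 232630513987207/16677181699666569.
Summing the indicators: E[X] = Σ_H E[X_H] = 121439531096594251776 · p^{17} = 121439531096594251776 · 232630513987207/16677181699666569 = 15245673364665597952/9.
Numerically: E[X] ≈ 1.694e+18.

E[X] = 121439531096594251776 · (7/9)^{17} = 15245673364665597952/9 ≈ 1.694e+18.


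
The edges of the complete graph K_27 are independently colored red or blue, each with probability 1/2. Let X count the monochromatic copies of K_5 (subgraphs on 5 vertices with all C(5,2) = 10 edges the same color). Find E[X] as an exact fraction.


Let X = Σ_S X_S over the C(27, 5) = 80730 subsets S of size 5, where X_S = 1 if the K_5 on S is monochromatic.
For a fixed S, the K_5 on S has C(5, 2) = 10 edges. P[all 10 edges red] = (1/2)^10, and likewise for blue, so P[monochromatic] = 2·(1/2)^10 = 2^{1 − 10} = 1/512.
By linearity of expectation: E[X] = C(27, 5) · 2^{1 − 10} = 80730 · 1/512 = 40365/256.
Numerically: E[X] ≈ 157.675781.

E[X] = C(27,5)·2^(1−C(5,2)) = 40365/256 ≈ 157.675781.


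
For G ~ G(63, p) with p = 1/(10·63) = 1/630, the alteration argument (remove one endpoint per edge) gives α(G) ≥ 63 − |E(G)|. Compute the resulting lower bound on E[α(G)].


E[|E(G)|] = C(63, 2)·p = 1953 · (1/630) = 31/10.
E[α(G)] ≥ n − E[|E(G)|] = 63 − 31/10 = 599/10.
Numerically: ≈ 59.900000.
(This is only a lower bound; the true E[α(G)] may be larger.)

E[α(G)] ≥ 599/10 ≈ 59.900000.


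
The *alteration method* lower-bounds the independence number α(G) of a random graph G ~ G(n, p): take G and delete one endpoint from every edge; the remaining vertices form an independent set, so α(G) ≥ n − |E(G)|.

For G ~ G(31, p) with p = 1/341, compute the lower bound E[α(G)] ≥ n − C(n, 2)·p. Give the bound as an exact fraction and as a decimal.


E[|E(G)|] = C(31, 2)·p = 465 · (1/341) = 15/11.
E[α(G)] ≥ n − E[|E(G)|] = 31 − 15/11 = 326/11.
Numerically: ≈ 29.6364.
(This is only a lower bound; the true E[α(G)] may be larger.)

E[α(G)] ≥ 326/11 ≈ 29.6364.


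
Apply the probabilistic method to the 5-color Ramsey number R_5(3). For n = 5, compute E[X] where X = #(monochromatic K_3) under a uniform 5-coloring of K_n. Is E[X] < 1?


E[X] = C(5, 3) · 5^{1 − 3} = 10 · 5^{−2} = 10/25.
As a reduced fraction: E[X] = 2/5 ≈ 0.4000000.
Is E[X] < 1? YES.
Since E[X] < 1, there exists a 5-coloring of K_{5} with no monochromatic K_3; hence R_5(3) > 5.

E[X] = 2/5 ≈ 0.4000000; E[X] < 1, so R_5(3) > 5.


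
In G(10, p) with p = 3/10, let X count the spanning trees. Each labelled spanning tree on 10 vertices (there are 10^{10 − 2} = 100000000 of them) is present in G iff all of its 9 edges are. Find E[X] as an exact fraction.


K_10 has 10^{10 − 2} = 100000000 labelled spanning trees.
For each such spanning tree H, let X_H = 1 if all 9 edges of H are present in G. Then P[X_H = 1] = p^{9} = (3/10)^{9} = 19683/1000000000.
By linearity of expectation: E[X] = Σ_H E[X_H] = 100000000 · p^{9} = 100000000 · 19683/1000000000 = 19683/10.
Numerically: E[X] ≈ 1968.3.

E[X] = 100000000 · (3/10)^{9} = 19683/10 ≈ 1968.3.


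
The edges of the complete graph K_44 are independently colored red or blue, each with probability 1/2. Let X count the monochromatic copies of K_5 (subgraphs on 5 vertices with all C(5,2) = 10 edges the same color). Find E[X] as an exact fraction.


Let X = Σ_S X_S over the C(44, 5) = 1086008 subsets S of size 5, where X_S = 1 if the K_5 on S is monochromatic.
For a fixed S, the K_5 on S has C(5, 2) = 10 edges. P[all 10 edges red] = (1/2)^10, and likewise for blue, so P[monochromatic] = 2·(1/2)^10 = 2^{1 − 10} = 1/512.
By linearity: E[X] = C(44, 5) · 2^{1 − 10} = 1086008 · 1/512 = 135751/64.
Numerically: E[X] ≈ 2121.109375.

E[X] = C(44,5)·2^(1−C(5,2)) = 135751/64 ≈ 2121.109375.


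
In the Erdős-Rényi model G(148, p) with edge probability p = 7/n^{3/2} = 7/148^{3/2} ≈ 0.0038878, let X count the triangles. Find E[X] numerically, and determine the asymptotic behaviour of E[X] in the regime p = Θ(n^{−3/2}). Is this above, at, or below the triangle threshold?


Number of potential triangles: C(148, 3) = 529396.
Each occurs with probability p³ ≈ (0.0038878)³ ≈ 5.8764683e-08.
By linearity: E[X] = C(148, 3)·p³ ≈ 529396 · 5.8764683e-08 ≈ 0.03111.
Since α = 3/2 > 1, p = c/n^{3/2} = o(1/n) is below the triangle threshold p ~ 1/n. Asymptotically E[X] ~ (c³/6)·n^{3(1−α)} = (7³/6)·n^{-1.5} → 0, so by Markov's inequality G has no triangles w.h.p.

E[X] ≈ 0.03111; in regime p = Θ(1/n^{3/2}) E[X] tends to 0 (below the triangle threshold p ~ 1/n).
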